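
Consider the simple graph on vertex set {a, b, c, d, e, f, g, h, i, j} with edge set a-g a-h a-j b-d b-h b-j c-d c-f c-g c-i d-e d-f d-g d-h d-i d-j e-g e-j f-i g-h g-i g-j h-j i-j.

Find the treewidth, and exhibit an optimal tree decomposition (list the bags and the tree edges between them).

Treewidth 3.
One optimal decomposition is:
Bags: B1 = {d, g, i, j}  B2 = {c, d, g, i}  B3 = {d, e, g, j}  B4 = {d, g, h, j}  B5 = {c, d, f, i}  B6 = {a, g, h, j}  B7 = {b, d, h, j}
Tree: B1–B2, B1–B3, B3–B4, B2–B5, B4–B6, B4–B7

Every bag has size at most 4, so the width is 4 − 1 = 3 and tw(G) ≤ 3. For the lower bound, the 4 vertices {d, e, g, j} are pairwise adjacent, and any tree decomposition puts a clique entirely inside one bag — forcing width ≥ 3. The upper and lower bounds meet at 3, so that is the treewidth.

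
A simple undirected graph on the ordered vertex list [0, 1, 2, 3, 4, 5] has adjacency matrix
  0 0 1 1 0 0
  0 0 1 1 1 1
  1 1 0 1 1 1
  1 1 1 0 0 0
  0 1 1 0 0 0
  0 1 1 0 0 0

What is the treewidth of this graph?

2

A width-2 tree decomposition is:
Bags: B1 = {1, 2, 5}  B2 = {1, 2, 4}  B3 = {1, 2, 3}  B4 = {0, 2, 3}
Tree: B1–B2, B1–B3, B3–B4
The largest bag has 3 vertices, giving width 2; this decomposition certifies tw(G) ≤ 2. For the lower bound, the 3 vertices {0, 2, 3} are pairwise adjacent, and any tree decomposition puts a clique entirely inside one bag — forcing width ≥ 2. Therefore the treewidth is 2.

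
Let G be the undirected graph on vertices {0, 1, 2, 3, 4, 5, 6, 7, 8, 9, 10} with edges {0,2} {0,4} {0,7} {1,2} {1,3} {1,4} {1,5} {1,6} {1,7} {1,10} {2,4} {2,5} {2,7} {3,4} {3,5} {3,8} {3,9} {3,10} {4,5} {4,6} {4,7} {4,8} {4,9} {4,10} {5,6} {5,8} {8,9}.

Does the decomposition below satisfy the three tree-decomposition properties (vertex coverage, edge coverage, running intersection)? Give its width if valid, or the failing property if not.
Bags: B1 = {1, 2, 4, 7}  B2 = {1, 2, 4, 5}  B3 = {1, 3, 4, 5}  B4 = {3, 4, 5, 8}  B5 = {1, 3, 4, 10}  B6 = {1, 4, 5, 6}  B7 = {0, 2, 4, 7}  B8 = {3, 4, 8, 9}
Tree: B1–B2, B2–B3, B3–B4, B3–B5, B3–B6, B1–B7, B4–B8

Yes; width 3.

Every vertex of G appears in some bag (union = {0, 1, 2, 3, 4, 5, 6, 7, 8, 9, 10}); every edge is covered by a bag; and for each vertex v the set of bags containing v is connected in the bag tree. The decomposition is therefore valid. The largest bag has 4 vertices, so the width is 3.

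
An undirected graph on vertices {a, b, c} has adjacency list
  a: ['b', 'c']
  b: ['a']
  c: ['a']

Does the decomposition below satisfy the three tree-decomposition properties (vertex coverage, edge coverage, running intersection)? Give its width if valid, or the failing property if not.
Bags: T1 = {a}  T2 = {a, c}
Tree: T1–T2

No — vertex b appears in no bag.

A tree decomposition must satisfy three properties: every vertex lies in some bag; for every edge, both endpoints lie together in some bag; and for every vertex, the bags containing it form a connected subtree. Here vertex b appears in no bag, so the decomposition is invalid.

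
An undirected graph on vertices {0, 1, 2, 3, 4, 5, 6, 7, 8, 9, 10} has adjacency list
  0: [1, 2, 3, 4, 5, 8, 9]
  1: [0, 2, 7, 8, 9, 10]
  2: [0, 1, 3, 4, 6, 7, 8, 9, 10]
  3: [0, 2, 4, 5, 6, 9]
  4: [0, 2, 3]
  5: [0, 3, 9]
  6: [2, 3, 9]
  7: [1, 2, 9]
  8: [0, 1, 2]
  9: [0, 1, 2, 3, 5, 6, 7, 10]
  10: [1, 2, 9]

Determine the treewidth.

3

A width-3 tree decomposition is:
Bags: B1 = {0, 3, 5, 9}  B2 = {0, 2, 3, 9}  B3 = {0, 1, 2, 9}  B4 = {1, 2, 7, 9}  B5 = {1, 2, 9, 10}  B6 = {0, 2, 3, 4}  B7 = {2, 3, 6, 9}  B8 = {0, 1, 2, 8}
Tree: B1–B2, B2–B3, B3–B4, B4–B5, B2–B6, B2–B7, B3–B8
The largest bag has 4 vertices, giving width 3; this decomposition certifies tw(G) ≤ 3. For the lower bound, the 4 vertices {0, 1, 2, 8} are pairwise adjacent, and any tree decomposition puts a clique entirely inside one bag — forcing width ≥ 3. Combining the bounds, tw(G) = 3.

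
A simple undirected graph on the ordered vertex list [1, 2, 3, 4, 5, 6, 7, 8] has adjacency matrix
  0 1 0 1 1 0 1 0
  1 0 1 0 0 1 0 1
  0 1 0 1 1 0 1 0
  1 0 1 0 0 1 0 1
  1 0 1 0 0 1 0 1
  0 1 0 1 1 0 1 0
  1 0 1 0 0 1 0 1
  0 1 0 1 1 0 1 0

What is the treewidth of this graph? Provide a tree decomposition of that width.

Every bag has size at most 5, so the width is 5 − 1 = 4 and tw(G) ≤ 4. For the lower bound: the 5 vertex sets {5,6}, {2,8}, {1,4}, {7}, {3} are disjoint, each induces a connected subgraph, and every pair is joined by at least one edge of G. Contracting each set to a single vertex therefore yields K_{5} as a minor, and since treewidth is minor-monotone, tw(G) ≥ tw(K_{5}) = 4. The upper and lower bounds meet at 4, so that is the treewidth.

Treewidth 4.
Bags: B1 = {2, 4, 5, 6, 7}  B2 = {2, 4, 5, 7, 8}  B3 = {1, 2, 4, 5, 7}  B4 = {2, 3, 4, 5, 7}
Tree: B1–B2, B2–B3, B3–B4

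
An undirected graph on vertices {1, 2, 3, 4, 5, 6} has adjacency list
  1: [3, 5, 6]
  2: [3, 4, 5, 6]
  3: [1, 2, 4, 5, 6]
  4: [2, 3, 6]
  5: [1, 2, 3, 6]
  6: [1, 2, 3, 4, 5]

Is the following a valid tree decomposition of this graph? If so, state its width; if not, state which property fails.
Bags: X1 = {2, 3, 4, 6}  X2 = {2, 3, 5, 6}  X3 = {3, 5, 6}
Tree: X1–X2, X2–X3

No — vertex 1 appears in no bag.

A tree decomposition must satisfy three properties: every vertex lies in some bag; for every edge, both endpoints lie together in some bag; and for every vertex, the bags containing it form a connected subtree. Here vertex 1 appears in no bag, so the decomposition is invalid.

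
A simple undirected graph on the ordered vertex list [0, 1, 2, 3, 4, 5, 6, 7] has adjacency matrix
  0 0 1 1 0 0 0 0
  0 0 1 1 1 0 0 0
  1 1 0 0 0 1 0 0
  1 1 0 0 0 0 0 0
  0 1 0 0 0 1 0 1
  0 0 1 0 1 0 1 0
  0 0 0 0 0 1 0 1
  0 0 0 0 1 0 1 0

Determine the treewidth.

A width-2 tree decomposition is:
Bags: B1 = {0, 2, 3}  B2 = {1, 2, 3}  B3 = {1, 2, 5}  B4 = {1, 4, 5}  B5 = {4, 5, 6}  B6 = {4, 6, 7}
Tree: B1–B2, B2–B3, B3–B4, B4–B5, B5–B6
The largest bag has 3 vertices, giving width 2; this decomposition certifies tw(G) ≤ 2. The edges 0–3–1–2–0 form a cycle, so G is not a tree and its treewidth is at least 2. Combining the bounds, tw(G) = 2.

2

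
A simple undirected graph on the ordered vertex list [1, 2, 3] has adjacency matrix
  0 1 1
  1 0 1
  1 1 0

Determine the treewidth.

A width-2 tree decomposition is:
Bags: B1 = {1, 2, 3}
Tree: (single bag)
With just one bag of size 3, the width is 3 − 1 = 2, so tw(G) ≤ 2. Conversely, {1, 2, 3} is a clique of size 3, and the vertices of any clique must share a bag in every tree decomposition; so some bag has ≥ 3 vertices and tw(G) ≥ 2. Therefore the treewidth is 2.

2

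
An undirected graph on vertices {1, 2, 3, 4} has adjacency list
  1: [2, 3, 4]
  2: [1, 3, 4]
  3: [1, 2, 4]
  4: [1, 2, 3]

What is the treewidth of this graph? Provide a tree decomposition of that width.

With just one bag of size 4, the width is 4 − 1 = 3, so tw(G) ≤ 3. Conversely, {1, 2, 3, 4} is a clique of size 4, and the vertices of any clique must share a bag in every tree decomposition; so some bag has ≥ 4 vertices and tw(G) ≥ 3. Combining the bounds, tw(G) = 3.

Treewidth 3.
One optimal decomposition is:
Bags: B1 = {1, 2, 3, 4}
Tree: (single bag)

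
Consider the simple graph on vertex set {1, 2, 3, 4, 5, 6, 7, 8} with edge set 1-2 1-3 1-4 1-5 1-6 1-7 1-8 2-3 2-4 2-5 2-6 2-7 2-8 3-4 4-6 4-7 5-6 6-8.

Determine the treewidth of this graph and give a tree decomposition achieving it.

Each bag holds 4 vertices, so the decomposition has width 3, which upper-bounds the treewidth. For the lower bound, the 4 vertices {1, 2, 6, 8} are pairwise adjacent, and any tree decomposition puts a clique entirely inside one bag — forcing width ≥ 3. Therefore the treewidth is 3.

Treewidth 3.
Bags: B1 = {1, 2, 4, 6}  B2 = {1, 2, 4, 7}  B3 = {1, 2, 3, 4}  B4 = {1, 2, 5, 6}  B5 = {1, 2, 6, 8}
Tree: B1–B2, B2–B3, B1–B4, B1–B5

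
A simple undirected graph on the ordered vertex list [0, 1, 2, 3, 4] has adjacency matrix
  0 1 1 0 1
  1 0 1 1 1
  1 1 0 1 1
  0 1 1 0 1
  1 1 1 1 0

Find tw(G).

A width-3 tree decomposition is:
Bags: B1 = {1, 2, 3, 4}  B2 = {0, 1, 2, 4}
Tree: B1–B2
Every bag has size at most 4, so the width is 4 − 1 = 3 and tw(G) ≤ 3. On the other hand G contains the 4-clique {0, 1, 2, 4}. A clique must lie in a single bag of any decomposition, so no decomposition can have width below 3. Therefore the treewidth is 3.

3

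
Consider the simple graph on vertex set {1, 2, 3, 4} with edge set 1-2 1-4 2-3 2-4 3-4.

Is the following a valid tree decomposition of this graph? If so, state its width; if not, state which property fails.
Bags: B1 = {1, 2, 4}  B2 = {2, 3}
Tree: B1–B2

A tree decomposition must satisfy three properties: every vertex lies in some bag; for every edge, both endpoints lie together in some bag; and for every vertex, the bags containing it form a connected subtree. Here edge (4,3) lies in no bag, so the decomposition is invalid.

No — edge (4,3) lies in no bag.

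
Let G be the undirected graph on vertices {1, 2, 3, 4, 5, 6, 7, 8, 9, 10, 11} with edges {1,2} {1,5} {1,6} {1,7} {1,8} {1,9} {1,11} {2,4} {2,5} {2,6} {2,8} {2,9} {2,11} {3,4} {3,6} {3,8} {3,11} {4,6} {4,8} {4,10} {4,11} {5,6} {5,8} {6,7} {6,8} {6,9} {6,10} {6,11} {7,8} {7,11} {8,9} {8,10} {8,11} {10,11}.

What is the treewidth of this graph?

4

A width-4 tree decomposition is:
Bags: B1 = {2, 4, 6, 8, 11}  B2 = {4, 6, 8, 10, 11}  B3 = {3, 4, 6, 8, 11}  B4 = {1, 2, 6, 8, 11}  B5 = {1, 2, 5, 6, 8}  B6 = {1, 6, 7, 8, 11}  B7 = {1, 2, 6, 8, 9}
Tree: B1–B2, B2–B3, B1–B4, B4–B5, B4–B6, B4–B7
Each bag holds 5 vertices, so the decomposition has width 4, which upper-bounds the treewidth. On the other hand G contains the 5-clique {1, 2, 6, 8, 9}. A clique must lie in a single bag of any decomposition, so no decomposition can have width below 4. Therefore the treewidth is 4.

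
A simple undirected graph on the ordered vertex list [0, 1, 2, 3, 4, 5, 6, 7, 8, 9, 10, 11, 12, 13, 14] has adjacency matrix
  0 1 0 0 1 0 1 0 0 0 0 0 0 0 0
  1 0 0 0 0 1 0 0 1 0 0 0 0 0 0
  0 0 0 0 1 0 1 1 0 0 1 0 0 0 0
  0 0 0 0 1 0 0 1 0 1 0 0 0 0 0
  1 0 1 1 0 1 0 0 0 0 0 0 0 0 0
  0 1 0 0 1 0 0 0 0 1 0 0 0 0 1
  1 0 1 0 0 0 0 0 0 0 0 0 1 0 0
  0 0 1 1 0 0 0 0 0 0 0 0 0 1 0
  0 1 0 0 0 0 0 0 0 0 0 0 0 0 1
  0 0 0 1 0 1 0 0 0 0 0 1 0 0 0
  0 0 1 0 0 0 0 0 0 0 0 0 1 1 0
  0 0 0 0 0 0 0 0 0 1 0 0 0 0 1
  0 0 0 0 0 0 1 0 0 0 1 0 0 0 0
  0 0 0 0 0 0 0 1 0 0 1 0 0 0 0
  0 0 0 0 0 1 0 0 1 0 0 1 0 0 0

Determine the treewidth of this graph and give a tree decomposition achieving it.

Treewidth 3.
One optimal decomposition is:
Bags: B1 = {7, 10, 12, 13}  B2 = {2, 7, 10, 12}  B3 = {2, 6, 7, 12}  B4 = {2, 3, 6, 7}  B5 = {2, 3, 4, 6}  B6 = {0, 3, 4, 6}  B7 = {0, 3, 4, 9}  B8 = {0, 4, 5, 9}  B9 = {0, 1, 5, 9}  B10 = {1, 5, 9, 11}  B11 = {1, 5, 11, 14}  B12 = {1, 8, 11, 14}
Tree: B1–B2, B2–B3, B3–B4, B4–B5, B5–B6, B6–B7, B7–B8, B8–B9, B9–B10, B10–B11, B11–B12

The largest bag has 4 vertices, giving width 3; this decomposition certifies tw(G) ≤ 3. For the lower bound: the 4 vertex sets {10,12,13}, {7}, {2}, {0,3,4,6} are disjoint, each induces a connected subgraph, and every pair is joined by at least one edge of G. Contracting each set to a single vertex therefore yields K_{4} as a minor, and since treewidth is minor-monotone, tw(G) ≥ tw(K_{4}) = 3. Combining the bounds, tw(G) = 3.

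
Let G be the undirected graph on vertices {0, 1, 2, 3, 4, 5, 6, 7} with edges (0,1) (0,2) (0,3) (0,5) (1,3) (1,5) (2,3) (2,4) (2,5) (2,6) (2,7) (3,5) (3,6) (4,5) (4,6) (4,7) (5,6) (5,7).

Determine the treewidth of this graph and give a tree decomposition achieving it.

Treewidth 3.
Bags: B1 = {0, 1, 3, 5}  B2 = {0, 2, 3, 5}  B3 = {2, 3, 5, 6}  B4 = {2, 4, 5, 6}  B5 = {2, 4, 5, 7}
Tree: B1–B2, B2–B3, B3–B4, B4–B5

Each bag holds 4 vertices, so the decomposition has width 3, which upper-bounds the treewidth. Conversely, {0, 1, 3, 5} is a clique of size 4, and the vertices of any clique must share a bag in every tree decomposition; so some bag has ≥ 4 vertices and tw(G) ≥ 3. The upper and lower bounds meet at 3, so that is the treewidth.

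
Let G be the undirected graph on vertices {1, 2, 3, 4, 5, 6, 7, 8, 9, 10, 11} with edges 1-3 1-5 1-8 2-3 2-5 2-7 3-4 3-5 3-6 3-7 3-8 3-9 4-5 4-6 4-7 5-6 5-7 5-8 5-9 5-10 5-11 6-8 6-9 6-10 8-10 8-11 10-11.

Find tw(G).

A width-3 tree decomposition is:
Bags: B1 = {3, 5, 6, 8}  B2 = {3, 4, 5, 6}  B3 = {5, 6, 8, 10}  B4 = {3, 4, 5, 7}  B5 = {1, 3, 5, 8}  B6 = {2, 3, 5, 7}  B7 = {5, 8, 10, 11}  B8 = {3, 5, 6, 9}
Tree: B1–B2, B1–B3, B2–B4, B1–B5, B4–B6, B3–B7, B1–B8
Each bag holds 4 vertices, so the decomposition has width 3, which upper-bounds the treewidth. Conversely, {5, 8, 10, 11} is a clique of size 4, and the vertices of any clique must share a bag in every tree decomposition; so some bag has ≥ 4 vertices and tw(G) ≥ 3. The upper and lower bounds meet at 3, so that is the treewidth.

3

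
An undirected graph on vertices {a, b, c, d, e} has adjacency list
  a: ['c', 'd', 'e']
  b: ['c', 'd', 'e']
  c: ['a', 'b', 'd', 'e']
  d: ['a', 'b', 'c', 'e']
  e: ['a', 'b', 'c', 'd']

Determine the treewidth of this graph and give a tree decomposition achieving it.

Every bag has size at most 4, so the width is 4 − 1 = 3 and tw(G) ≤ 3. On the other hand G contains the 4-clique {a, c, d, e}. A clique must lie in a single bag of any decomposition, so no decomposition can have width below 3. Hence tw(G) = 3 exactly.

Treewidth 3.
One optimal decomposition is:
Bags: B1 = {a, c, d, e}  B2 = {b, c, d, e}
Tree: B1–B2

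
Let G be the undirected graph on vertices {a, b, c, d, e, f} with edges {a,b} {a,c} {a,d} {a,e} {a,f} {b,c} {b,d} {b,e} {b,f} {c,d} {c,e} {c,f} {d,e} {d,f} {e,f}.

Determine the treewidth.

5

A width-5 tree decomposition is:
Bags: B1 = {a, b, c, d, e, f}
Tree: (single bag)
A single bag containing all 6 vertices is trivially a valid decomposition of width 5. On the other hand G contains the 6-clique {a, b, c, d, e, f}. A clique must lie in a single bag of any decomposition, so no decomposition can have width below 5. Therefore the treewidth is 5.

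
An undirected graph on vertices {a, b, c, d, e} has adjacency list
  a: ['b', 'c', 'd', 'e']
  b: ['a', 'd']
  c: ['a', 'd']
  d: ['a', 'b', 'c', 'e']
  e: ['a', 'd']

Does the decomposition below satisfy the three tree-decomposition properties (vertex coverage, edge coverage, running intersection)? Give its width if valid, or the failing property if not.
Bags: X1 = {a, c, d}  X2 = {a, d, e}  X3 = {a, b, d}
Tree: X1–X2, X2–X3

Yes; width 2.

Vertex coverage: the bags together contain {a, b, c, d, e}, the full vertex set. Edge coverage: each edge of G has both endpoints in at least one bag. Running intersection: for every vertex, the bags containing it form a connected subtree. All three properties hold, so this is a valid tree decomposition of width max|bag| − 1 = 2, and hence tw(G) ≤ 2.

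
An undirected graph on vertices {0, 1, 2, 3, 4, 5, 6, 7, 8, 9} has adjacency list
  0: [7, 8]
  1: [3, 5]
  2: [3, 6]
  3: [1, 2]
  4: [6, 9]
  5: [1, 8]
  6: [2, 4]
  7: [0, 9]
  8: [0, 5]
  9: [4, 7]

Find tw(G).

A width-2 tree decomposition is:
Bags: B1 = {1, 3, 5}  B2 = {3, 5, 8}  B3 = {0, 3, 8}  B4 = {0, 3, 7}  B5 = {3, 7, 9}  B6 = {3, 4, 9}  B7 = {3, 4, 6}  B8 = {2, 3, 6}
Tree: B1–B2, B2–B3, B3–B4, B4–B5, B5–B6, B6–B7, B7–B8
The largest bag has 3 vertices, giving width 2; this decomposition certifies tw(G) ≤ 2. The edges 3–1–5–8–0–7–9–4–6–2–3 form a cycle, so G is not a tree and its treewidth is at least 2. Hence tw(G) = 2 exactly.

2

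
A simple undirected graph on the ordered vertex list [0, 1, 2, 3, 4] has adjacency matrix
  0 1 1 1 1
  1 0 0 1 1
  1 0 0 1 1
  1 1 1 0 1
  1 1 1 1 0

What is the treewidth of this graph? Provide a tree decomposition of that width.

Treewidth 3.
Bags: B1 = {0, 2, 3, 4}  B2 = {0, 1, 3, 4}
Tree: B1–B2

Every bag has size at most 4, so the width is 4 − 1 = 3 and tw(G) ≤ 3. For the lower bound, the 4 vertices {0, 1, 3, 4} are pairwise adjacent, and any tree decomposition puts a clique entirely inside one bag — forcing width ≥ 3. Therefore the treewidth is 3.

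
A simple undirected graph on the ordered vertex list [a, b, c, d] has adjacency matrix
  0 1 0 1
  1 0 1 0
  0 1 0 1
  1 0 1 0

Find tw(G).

A width-2 tree decomposition is:
Bags: B1 = {a, c, d}  B2 = {a, b, c}
Tree: B1–B2
Each bag holds 3 vertices, so the decomposition has width 2, which upper-bounds the treewidth. The edges a–d–c–b–a form a cycle, so G is not a tree and its treewidth is at least 2. Therefore the treewidth is 2.

2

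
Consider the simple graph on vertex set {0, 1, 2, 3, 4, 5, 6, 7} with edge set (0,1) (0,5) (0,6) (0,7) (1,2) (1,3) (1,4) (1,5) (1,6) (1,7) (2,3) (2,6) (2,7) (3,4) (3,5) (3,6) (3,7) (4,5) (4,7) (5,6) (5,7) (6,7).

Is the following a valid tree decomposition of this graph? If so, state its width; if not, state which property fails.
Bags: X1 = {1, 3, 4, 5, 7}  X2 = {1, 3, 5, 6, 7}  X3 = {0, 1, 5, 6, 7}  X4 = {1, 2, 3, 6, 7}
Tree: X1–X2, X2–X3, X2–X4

Yes; width 4.

Every vertex of G appears in some bag (union = {0, 1, 2, 3, 4, 5, 6, 7}); every edge is covered by a bag; and for each vertex v the set of bags containing v is connected in the bag tree. The decomposition is therefore valid. The largest bag has 5 vertices, so the width is 4.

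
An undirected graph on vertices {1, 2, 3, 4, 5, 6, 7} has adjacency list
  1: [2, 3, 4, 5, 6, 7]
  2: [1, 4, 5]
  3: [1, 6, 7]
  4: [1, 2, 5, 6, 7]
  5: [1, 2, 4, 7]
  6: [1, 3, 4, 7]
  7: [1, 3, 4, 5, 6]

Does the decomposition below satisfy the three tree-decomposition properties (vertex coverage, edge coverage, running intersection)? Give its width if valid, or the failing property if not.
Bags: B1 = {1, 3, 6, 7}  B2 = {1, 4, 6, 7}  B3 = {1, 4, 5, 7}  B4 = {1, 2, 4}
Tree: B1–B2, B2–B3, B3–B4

A tree decomposition must satisfy three properties: every vertex lies in some bag; for every edge, both endpoints lie together in some bag; and for every vertex, the bags containing it form a connected subtree. Here edge (5,2) lies in no bag, so the decomposition is invalid.

No — edge (5,2) lies in no bag.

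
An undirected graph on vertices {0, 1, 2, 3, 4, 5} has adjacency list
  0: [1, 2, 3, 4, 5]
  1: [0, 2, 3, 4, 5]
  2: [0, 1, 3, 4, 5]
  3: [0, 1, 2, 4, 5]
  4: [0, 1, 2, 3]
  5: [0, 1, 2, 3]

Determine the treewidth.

A width-4 tree decomposition is:
Bags: B1 = {0, 1, 2, 3, 5}  B2 = {0, 1, 2, 3, 4}
Tree: B1–B2
The largest bag has 5 vertices, giving width 4; this decomposition certifies tw(G) ≤ 4. For the lower bound, the 5 vertices {0, 1, 2, 3, 4} are pairwise adjacent, and any tree decomposition puts a clique entirely inside one bag — forcing width ≥ 4. Hence tw(G) = 4 exactly.

4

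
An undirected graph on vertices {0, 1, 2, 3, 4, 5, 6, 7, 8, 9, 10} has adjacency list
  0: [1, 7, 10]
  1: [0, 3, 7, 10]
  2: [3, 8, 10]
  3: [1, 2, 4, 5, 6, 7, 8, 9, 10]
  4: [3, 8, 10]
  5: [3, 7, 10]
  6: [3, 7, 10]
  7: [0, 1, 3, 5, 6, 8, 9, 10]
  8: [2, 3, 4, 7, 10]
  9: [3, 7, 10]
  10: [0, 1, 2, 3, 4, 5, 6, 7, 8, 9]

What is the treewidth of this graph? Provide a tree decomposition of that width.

Treewidth 3.
Bags: B1 = {1, 3, 7, 10}  B2 = {3, 7, 8, 10}  B3 = {3, 6, 7, 10}  B4 = {0, 1, 7, 10}  B5 = {3, 4, 8, 10}  B6 = {2, 3, 8, 10}  B7 = {3, 7, 9, 10}  B8 = {3, 5, 7, 10}
Tree: B1–B2, B1–B3, B1–B4, B2–B5, B2–B6, B3–B7, B2–B8

Every bag has size at most 4, so the width is 4 − 1 = 3 and tw(G) ≤ 3. On the other hand G contains the 4-clique {0, 1, 7, 10}. A clique must lie in a single bag of any decomposition, so no decomposition can have width below 3. The upper and lower bounds meet at 3, so that is the treewidth.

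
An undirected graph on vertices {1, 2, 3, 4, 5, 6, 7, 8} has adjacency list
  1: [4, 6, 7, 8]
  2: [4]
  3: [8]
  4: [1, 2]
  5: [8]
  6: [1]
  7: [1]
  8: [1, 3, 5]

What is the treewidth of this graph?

1

A width-1 tree decomposition is:
Bags: B1 = {1, 6}  B2 = {1, 8}  B3 = {1, 4}  B4 = {2, 4}  B5 = {5, 8}  B6 = {3, 8}  B7 = {1, 7}
Tree: B1–B2, B1–B3, B3–B4, B2–B5, B2–B6, B1–B7
The largest bag has 2 vertices, giving width 1; this decomposition certifies tw(G) ≤ 1. G has an edge, so its treewidth is at least 1. Hence tw(G) = 1 exactly.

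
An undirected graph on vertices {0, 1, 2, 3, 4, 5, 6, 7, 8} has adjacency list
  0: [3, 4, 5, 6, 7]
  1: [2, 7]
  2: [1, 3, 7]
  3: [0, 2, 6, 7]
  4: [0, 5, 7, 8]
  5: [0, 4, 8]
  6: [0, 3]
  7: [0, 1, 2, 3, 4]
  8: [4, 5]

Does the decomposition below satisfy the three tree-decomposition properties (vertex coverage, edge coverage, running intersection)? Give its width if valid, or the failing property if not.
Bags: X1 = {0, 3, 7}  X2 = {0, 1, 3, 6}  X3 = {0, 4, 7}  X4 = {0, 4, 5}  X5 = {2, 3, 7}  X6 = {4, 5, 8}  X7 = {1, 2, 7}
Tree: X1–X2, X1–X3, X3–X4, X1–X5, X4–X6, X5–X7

A tree decomposition must satisfy three properties: every vertex lies in some bag; for every edge, both endpoints lie together in some bag; and for every vertex, the bags containing it form a connected subtree. Here bags containing vertex 1 are not connected in the tree, so the decomposition is invalid.

No — bags containing vertex 1 are not connected in the tree.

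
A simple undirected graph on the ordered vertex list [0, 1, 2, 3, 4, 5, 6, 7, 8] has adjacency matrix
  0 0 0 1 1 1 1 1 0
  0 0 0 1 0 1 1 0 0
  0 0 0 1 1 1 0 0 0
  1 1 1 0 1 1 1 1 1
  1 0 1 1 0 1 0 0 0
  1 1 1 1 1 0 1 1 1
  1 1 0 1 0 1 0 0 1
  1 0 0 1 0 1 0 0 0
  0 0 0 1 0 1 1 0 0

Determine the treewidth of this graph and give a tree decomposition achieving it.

Each bag holds 4 vertices, so the decomposition has width 3, which upper-bounds the treewidth. On the other hand G contains the 4-clique {0, 3, 4, 5}. A clique must lie in a single bag of any decomposition, so no decomposition can have width below 3. Hence tw(G) = 3 exactly.

Treewidth 3.
Bags: B1 = {0, 3, 4, 5}  B2 = {0, 3, 5, 7}  B3 = {0, 3, 5, 6}  B4 = {3, 5, 6, 8}  B5 = {1, 3, 5, 6}  B6 = {2, 3, 4, 5}
Tree: B1–B2, B1–B3, B3–B4, B3–B5, B1–B6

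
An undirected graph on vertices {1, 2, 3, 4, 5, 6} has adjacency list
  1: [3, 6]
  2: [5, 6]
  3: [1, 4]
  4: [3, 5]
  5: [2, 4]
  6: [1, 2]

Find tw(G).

2

A width-2 tree decomposition is:
Bags: B1 = {1, 3, 4}  B2 = {1, 4, 5}  B3 = {1, 2, 5}  B4 = {1, 2, 6}
Tree: B1–B2, B2–B3, B3–B4
The largest bag has 3 vertices, giving width 2; this decomposition certifies tw(G) ≤ 2. For the lower bound, G contains the cycle 1–3–4–5–2–6–1, so G is not a forest; only forests have treewidth ≤ 1, hence tw(G) ≥ 2. Hence tw(G) = 2 exactly.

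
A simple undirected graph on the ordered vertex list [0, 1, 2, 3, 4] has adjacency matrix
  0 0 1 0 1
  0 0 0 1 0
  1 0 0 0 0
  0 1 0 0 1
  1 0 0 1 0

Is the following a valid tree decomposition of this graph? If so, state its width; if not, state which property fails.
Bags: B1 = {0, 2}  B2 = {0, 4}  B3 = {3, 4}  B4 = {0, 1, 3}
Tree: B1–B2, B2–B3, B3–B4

A tree decomposition must satisfy three properties: every vertex lies in some bag; for every edge, both endpoints lie together in some bag; and for every vertex, the bags containing it form a connected subtree. Here bags containing vertex 0 are not connected in the tree, so the decomposition is invalid.

No — bags containing vertex 0 are not connected in the tree.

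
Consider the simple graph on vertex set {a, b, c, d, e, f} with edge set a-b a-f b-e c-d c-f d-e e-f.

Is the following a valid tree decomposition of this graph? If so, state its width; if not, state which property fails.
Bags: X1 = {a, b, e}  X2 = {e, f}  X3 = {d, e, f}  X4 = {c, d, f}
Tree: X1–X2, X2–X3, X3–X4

A tree decomposition must satisfy three properties: every vertex lies in some bag; for every edge, both endpoints lie together in some bag; and for every vertex, the bags containing it form a connected subtree. Here edge (a,f) lies in no bag, so the decomposition is invalid.

No — edge (a,f) lies in no bag.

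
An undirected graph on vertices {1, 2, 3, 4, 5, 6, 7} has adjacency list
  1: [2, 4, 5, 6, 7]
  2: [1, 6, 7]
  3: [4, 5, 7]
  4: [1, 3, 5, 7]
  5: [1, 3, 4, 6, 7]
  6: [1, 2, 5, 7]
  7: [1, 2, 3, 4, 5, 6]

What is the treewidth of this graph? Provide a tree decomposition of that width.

Every bag has size at most 4, so the width is 4 − 1 = 3 and tw(G) ≤ 3. For the lower bound, the 4 vertices {1, 2, 6, 7} are pairwise adjacent, and any tree decomposition puts a clique entirely inside one bag — forcing width ≥ 3. Therefore the treewidth is 3.

Treewidth 3.
One such decomposition:
Bags: B1 = {1, 4, 5, 7}  B2 = {3, 4, 5, 7}  B3 = {1, 5, 6, 7}  B4 = {1, 2, 6, 7}
Tree: B1–B2, B1–B3, B3–B4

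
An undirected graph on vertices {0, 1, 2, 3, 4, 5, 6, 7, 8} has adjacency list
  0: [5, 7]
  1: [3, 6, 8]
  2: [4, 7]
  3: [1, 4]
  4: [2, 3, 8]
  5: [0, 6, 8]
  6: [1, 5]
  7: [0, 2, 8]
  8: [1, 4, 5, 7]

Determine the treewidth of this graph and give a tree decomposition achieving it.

Treewidth 3.
One such decomposition:
Bags: B1 = {1, 2, 3, 4}  B2 = {1, 2, 4, 8}  B3 = {1, 2, 7, 8}  B4 = {1, 6, 7, 8}  B5 = {5, 6, 7, 8}  B6 = {0, 5, 6, 7}
Tree: B1–B2, B2–B3, B3–B4, B4–B5, B5–B6

Every bag has size at most 4, so the width is 4 − 1 = 3 and tw(G) ≤ 3. For the lower bound: the 4 vertex sets {2,3,4}, {1}, {8}, {0,5,6,7} are disjoint, each induces a connected subgraph, and every pair is joined by at least one edge of G. Contracting each set to a single vertex therefore yields K_{4} as a minor, and since treewidth is minor-monotone, tw(G) ≥ tw(K_{4}) = 3. Therefore the treewidth is 3.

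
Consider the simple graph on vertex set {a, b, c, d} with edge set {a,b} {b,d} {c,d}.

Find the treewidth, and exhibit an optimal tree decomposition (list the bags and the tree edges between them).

Treewidth 1.
One such decomposition:
Bags: B1 = {c, d}  B2 = {b, d}  B3 = {a, b}
Tree: B1–B2, B2–B3

The largest bag has 2 vertices, giving width 1; this decomposition certifies tw(G) ≤ 1. Since G has at least one edge (e.g. c–d), it is not an edgeless graph, so tw(G) ≥ 1. Therefore the treewidth is 1.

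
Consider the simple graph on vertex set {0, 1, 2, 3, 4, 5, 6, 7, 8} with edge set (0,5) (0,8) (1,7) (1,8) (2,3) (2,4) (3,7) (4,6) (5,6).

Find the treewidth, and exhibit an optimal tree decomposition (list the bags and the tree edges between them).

Treewidth 2.
One such decomposition:
Bags: B1 = {0, 1, 8}  B2 = {0, 1, 7}  B3 = {0, 3, 7}  B4 = {0, 2, 3}  B5 = {0, 2, 4}  B6 = {0, 4, 6}  B7 = {0, 5, 6}
Tree: B1–B2, B2–B3, B3–B4, B4–B5, B5–B6, B6–B7

Each bag holds 3 vertices, so the decomposition has width 2, which upper-bounds the treewidth. Since 0–8–1–7–3–2–4–6–5–0 is a cycle in G, G is not acyclic. Forests are exactly the graphs of treewidth ≤ 1, so tw(G) ≥ 2. Therefore the treewidth is 2.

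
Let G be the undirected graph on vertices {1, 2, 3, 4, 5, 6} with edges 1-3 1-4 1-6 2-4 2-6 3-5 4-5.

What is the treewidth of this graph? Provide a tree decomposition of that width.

Treewidth 2.
One such decomposition:
Bags: B1 = {1, 3, 5}  B2 = {1, 4, 5}  B3 = {1, 4, 6}  B4 = {2, 4, 6}
Tree: B1–B2, B2–B3, B3–B4

Each bag holds 3 vertices, so the decomposition has width 2, which upper-bounds the treewidth. For the lower bound, G contains the cycle 3–5–4–1–3, so G is not a forest; only forests have treewidth ≤ 1, hence tw(G) ≥ 2. Combining the bounds, tw(G) = 2.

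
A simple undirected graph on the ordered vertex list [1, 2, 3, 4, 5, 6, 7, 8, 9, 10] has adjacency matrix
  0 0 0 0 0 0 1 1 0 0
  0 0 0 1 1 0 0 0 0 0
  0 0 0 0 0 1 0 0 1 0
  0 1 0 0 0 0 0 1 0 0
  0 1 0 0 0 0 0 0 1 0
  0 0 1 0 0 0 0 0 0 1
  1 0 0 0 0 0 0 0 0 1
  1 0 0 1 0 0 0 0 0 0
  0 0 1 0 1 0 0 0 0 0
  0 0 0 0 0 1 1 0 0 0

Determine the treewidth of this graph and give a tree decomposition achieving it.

Treewidth 2.
One such decomposition:
Bags: B1 = {6, 7, 10}  B2 = {1, 6, 7}  B3 = {1, 6, 8}  B4 = {4, 6, 8}  B5 = {2, 4, 6}  B6 = {2, 5, 6}  B7 = {5, 6, 9}  B8 = {3, 6, 9}
Tree: B1–B2, B2–B3, B3–B4, B4–B5, B5–B6, B6–B7, B7–B8

Every bag has size at most 3, so the width is 3 − 1 = 2 and tw(G) ≤ 2. For the lower bound, G contains the cycle 6–10–7–1–8–4–2–5–9–3–6, so G is not a forest; only forests have treewidth ≤ 1, hence tw(G) ≥ 2. Combining the bounds, tw(G) = 2.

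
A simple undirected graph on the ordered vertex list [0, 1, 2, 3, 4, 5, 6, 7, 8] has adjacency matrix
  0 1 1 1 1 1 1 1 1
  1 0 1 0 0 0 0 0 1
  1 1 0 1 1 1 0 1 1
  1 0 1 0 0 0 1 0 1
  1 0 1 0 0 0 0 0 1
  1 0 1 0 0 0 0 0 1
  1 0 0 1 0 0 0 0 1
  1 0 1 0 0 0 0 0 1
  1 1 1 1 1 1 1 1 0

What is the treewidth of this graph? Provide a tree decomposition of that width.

Every bag has size at most 4, so the width is 4 − 1 = 3 and tw(G) ≤ 3. Conversely, {0, 1, 2, 8} is a clique of size 4, and the vertices of any clique must share a bag in every tree decomposition; so some bag has ≥ 4 vertices and tw(G) ≥ 3. The upper and lower bounds meet at 3, so that is the treewidth.

Treewidth 3.
Bags: B1 = {0, 1, 2, 8}  B2 = {0, 2, 3, 8}  B3 = {0, 2, 5, 8}  B4 = {0, 2, 7, 8}  B5 = {0, 2, 4, 8}  B6 = {0, 3, 6, 8}
Tree: B1–B2, B2–B3, B2–B4, B3–B5, B2–B6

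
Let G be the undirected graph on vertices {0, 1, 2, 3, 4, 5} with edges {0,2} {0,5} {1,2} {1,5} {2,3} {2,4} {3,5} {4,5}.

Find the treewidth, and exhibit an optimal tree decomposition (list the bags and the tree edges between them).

Every bag has size at most 3, so the width is 3 − 1 = 2 and tw(G) ≤ 2. For the lower bound, G contains the cycle 5–4–2–0–5, so G is not a forest; only forests have treewidth ≤ 1, hence tw(G) ≥ 2. Hence tw(G) = 2 exactly.

Treewidth 2.
One such decomposition:
Bags: B1 = {2, 4, 5}  B2 = {0, 2, 5}  B3 = {1, 2, 5}  B4 = {2, 3, 5}
Tree: B1–B2, B2–B3, B3–B4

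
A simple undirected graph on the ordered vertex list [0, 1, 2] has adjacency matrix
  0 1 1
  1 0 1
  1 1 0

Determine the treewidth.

A width-2 tree decomposition is:
Bags: B1 = {0, 1, 2}
Tree: (single bag)
With just one bag of size 3, the width is 3 − 1 = 2, so tw(G) ≤ 2. Conversely, {0, 1, 2} is a clique of size 3, and the vertices of any clique must share a bag in every tree decomposition; so some bag has ≥ 3 vertices and tw(G) ≥ 2. Hence tw(G) = 2 exactly.

2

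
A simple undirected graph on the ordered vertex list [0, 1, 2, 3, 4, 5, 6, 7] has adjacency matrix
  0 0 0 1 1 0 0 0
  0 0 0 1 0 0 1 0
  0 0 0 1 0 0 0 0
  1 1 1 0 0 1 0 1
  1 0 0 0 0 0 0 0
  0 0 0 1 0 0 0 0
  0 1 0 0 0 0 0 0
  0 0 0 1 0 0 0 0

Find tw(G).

A width-1 tree decomposition is:
Bags: B1 = {3, 5}  B2 = {0, 3}  B3 = {2, 3}  B4 = {3, 7}  B5 = {0, 4}  B6 = {1, 3}  B7 = {1, 6}
Tree: B1–B2, B2–B3, B3–B4, B2–B5, B2–B6, B6–B7
Each bag holds 2 vertices, so the decomposition has width 1, which upper-bounds the treewidth. Since G has at least one edge (e.g. 3–5), it is not an edgeless graph, so tw(G) ≥ 1. Hence tw(G) = 1 exactly.

1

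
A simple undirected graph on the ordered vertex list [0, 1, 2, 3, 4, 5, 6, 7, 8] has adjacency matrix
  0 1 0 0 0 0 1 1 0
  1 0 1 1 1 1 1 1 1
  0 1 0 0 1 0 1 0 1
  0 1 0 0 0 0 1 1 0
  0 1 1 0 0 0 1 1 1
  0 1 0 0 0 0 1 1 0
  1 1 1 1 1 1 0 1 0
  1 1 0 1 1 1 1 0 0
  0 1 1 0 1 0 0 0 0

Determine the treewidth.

A width-3 tree decomposition is:
Bags: B1 = {1, 4, 6, 7}  B2 = {0, 1, 6, 7}  B3 = {1, 5, 6, 7}  B4 = {1, 2, 4, 6}  B5 = {1, 3, 6, 7}  B6 = {1, 2, 4, 8}
Tree: B1–B2, B2–B3, B1–B4, B3–B5, B4–B6
Each bag holds 4 vertices, so the decomposition has width 3, which upper-bounds the treewidth. For the lower bound, the 4 vertices {1, 2, 4, 8} are pairwise adjacent, and any tree decomposition puts a clique entirely inside one bag — forcing width ≥ 3. Therefore the treewidth is 3.

3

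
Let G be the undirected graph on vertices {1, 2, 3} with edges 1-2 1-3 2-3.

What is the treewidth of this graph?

A width-2 tree decomposition is:
Bags: B1 = {1, 2, 3}
Tree: (single bag)
With just one bag of size 3, the width is 3 − 1 = 2, so tw(G) ≤ 2. Conversely, {1, 2, 3} is a clique of size 3, and the vertices of any clique must share a bag in every tree decomposition; so some bag has ≥ 3 vertices and tw(G) ≥ 2. Hence tw(G) = 2 exactly.

2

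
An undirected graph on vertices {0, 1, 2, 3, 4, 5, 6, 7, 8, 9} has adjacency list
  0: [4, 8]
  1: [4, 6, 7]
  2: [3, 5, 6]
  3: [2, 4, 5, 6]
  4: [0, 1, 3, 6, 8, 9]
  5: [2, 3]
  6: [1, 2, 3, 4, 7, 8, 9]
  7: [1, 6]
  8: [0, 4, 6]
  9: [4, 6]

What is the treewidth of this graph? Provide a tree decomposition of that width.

Treewidth 2.
One optimal decomposition is:
Bags: B1 = {2, 3, 6}  B2 = {3, 4, 6}  B3 = {4, 6, 8}  B4 = {4, 6, 9}  B5 = {1, 4, 6}  B6 = {0, 4, 8}  B7 = {2, 3, 5}  B8 = {1, 6, 7}
Tree: B1–B2, B2–B3, B2–B4, B3–B5, B3–B6, B1–B7, B5–B8

Each bag holds 3 vertices, so the decomposition has width 2, which upper-bounds the treewidth. On the other hand G contains the 3-clique {0, 4, 8}. A clique must lie in a single bag of any decomposition, so no decomposition can have width below 2. Therefore the treewidth is 2.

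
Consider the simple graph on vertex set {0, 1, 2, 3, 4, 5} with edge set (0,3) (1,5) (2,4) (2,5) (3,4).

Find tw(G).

1

A width-1 tree decomposition is:
Bags: B1 = {0, 3}  B2 = {3, 4}  B3 = {2, 4}  B4 = {2, 5}  B5 = {1, 5}
Tree: B1–B2, B2–B3, B3–B4, B4–B5
Every bag has size at most 2, so the width is 2 − 1 = 1 and tw(G) ≤ 1. Any graph with an edge has treewidth ≥ 1, and G has the edge 0–3. Hence tw(G) = 1 exactly.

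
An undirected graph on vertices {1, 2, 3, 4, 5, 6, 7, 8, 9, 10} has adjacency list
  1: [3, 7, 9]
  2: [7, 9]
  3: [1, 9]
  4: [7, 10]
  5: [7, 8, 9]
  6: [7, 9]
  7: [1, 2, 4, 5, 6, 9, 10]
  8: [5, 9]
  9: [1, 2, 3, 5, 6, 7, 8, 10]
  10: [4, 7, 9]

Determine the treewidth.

A width-2 tree decomposition is:
Bags: B1 = {1, 7, 9}  B2 = {2, 7, 9}  B3 = {7, 9, 10}  B4 = {1, 3, 9}  B5 = {6, 7, 9}  B6 = {5, 7, 9}  B7 = {5, 8, 9}  B8 = {4, 7, 10}
Tree: B1–B2, B1–B3, B1–B4, B1–B5, B2–B6, B6–B7, B3–B8
Each bag holds 3 vertices, so the decomposition has width 2, which upper-bounds the treewidth. Conversely, {5, 8, 9} is a clique of size 3, and the vertices of any clique must share a bag in every tree decomposition; so some bag has ≥ 3 vertices and tw(G) ≥ 2. The upper and lower bounds meet at 2, so that is the treewidth.

2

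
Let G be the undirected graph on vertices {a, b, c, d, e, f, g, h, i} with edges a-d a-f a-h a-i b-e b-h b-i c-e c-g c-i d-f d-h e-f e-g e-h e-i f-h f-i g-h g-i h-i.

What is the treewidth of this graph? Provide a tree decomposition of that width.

Treewidth 3.
One such decomposition:
Bags: B1 = {a, f, h, i}  B2 = {e, f, h, i}  B3 = {e, g, h, i}  B4 = {a, d, f, h}  B5 = {c, e, g, i}  B6 = {b, e, h, i}
Tree: B1–B2, B2–B3, B1–B4, B3–B5, B2–B6

The largest bag has 4 vertices, giving width 3; this decomposition certifies tw(G) ≤ 3. On the other hand G contains the 4-clique {a, d, f, h}. A clique must lie in a single bag of any decomposition, so no decomposition can have width below 3. Therefore the treewidth is 3.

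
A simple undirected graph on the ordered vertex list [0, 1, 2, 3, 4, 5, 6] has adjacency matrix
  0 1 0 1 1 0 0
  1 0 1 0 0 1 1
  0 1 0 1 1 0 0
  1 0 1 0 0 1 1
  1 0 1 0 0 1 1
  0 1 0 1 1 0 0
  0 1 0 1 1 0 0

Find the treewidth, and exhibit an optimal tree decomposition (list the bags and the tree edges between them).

Treewidth 3.
One optimal decomposition is:
Bags: B1 = {0, 1, 3, 4}  B2 = {1, 3, 4, 6}  B3 = {1, 2, 3, 4}  B4 = {1, 3, 4, 5}
Tree: B1–B2, B2–B3, B3–B4

The largest bag has 4 vertices, giving width 3; this decomposition certifies tw(G) ≤ 3. For the lower bound: the 4 vertex sets {0,3}, {1,6}, {4}, {2} are disjoint, each induces a connected subgraph, and every pair is joined by at least one edge of G. Contracting each set to a single vertex therefore yields K_{4} as a minor, and since treewidth is minor-monotone, tw(G) ≥ tw(K_{4}) = 3. Combining the bounds, tw(G) = 3.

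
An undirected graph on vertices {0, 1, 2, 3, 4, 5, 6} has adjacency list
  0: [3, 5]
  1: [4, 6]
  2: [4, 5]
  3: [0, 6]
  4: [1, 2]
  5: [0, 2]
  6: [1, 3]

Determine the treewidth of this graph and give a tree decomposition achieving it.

Treewidth 2.
Bags: B1 = {0, 3, 5}  B2 = {3, 5, 6}  B3 = {1, 5, 6}  B4 = {1, 4, 5}  B5 = {2, 4, 5}
Tree: B1–B2, B2–B3, B3–B4, B4–B5

Each bag holds 3 vertices, so the decomposition has width 2, which upper-bounds the treewidth. The edges 5–0–3–6–1–4–2–5 form a cycle, so G is not a tree and its treewidth is at least 2. Therefore the treewidth is 2.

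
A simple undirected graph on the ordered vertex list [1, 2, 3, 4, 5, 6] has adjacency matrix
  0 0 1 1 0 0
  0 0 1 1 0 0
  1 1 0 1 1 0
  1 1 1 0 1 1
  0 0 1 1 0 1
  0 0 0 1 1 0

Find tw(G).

A width-2 tree decomposition is:
Bags: B1 = {4, 5, 6}  B2 = {3, 4, 5}  B3 = {2, 3, 4}  B4 = {1, 3, 4}
Tree: B1–B2, B2–B3, B3–B4
The largest bag has 3 vertices, giving width 2; this decomposition certifies tw(G) ≤ 2. On the other hand G contains the 3-clique {1, 3, 4}. A clique must lie in a single bag of any decomposition, so no decomposition can have width below 2. The upper and lower bounds meet at 2, so that is the treewidth.

2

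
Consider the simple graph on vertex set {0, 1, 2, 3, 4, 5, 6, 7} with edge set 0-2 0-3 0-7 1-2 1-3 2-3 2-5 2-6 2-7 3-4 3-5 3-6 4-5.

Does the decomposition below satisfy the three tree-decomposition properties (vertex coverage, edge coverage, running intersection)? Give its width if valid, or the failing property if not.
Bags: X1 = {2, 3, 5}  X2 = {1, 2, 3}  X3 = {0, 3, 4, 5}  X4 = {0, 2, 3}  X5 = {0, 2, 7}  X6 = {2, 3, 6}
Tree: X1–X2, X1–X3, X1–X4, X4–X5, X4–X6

No — bags containing vertex 0 are not connected in the tree.

A tree decomposition must satisfy three properties: every vertex lies in some bag; for every edge, both endpoints lie together in some bag; and for every vertex, the bags containing it form a connected subtree. Here bags containing vertex 0 are not connected in the tree, so the decomposition is invalid.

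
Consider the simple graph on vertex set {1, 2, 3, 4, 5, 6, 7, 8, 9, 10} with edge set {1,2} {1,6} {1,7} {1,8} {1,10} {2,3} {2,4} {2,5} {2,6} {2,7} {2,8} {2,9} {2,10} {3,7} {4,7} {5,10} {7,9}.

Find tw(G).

A width-2 tree decomposition is:
Bags: B1 = {2, 3, 7}  B2 = {2, 4, 7}  B3 = {1, 2, 7}  B4 = {1, 2, 8}  B5 = {1, 2, 10}  B6 = {2, 5, 10}  B7 = {1, 2, 6}  B8 = {2, 7, 9}
Tree: B1–B2, B1–B3, B3–B4, B4–B5, B5–B6, B5–B7, B3–B8
The largest bag has 3 vertices, giving width 2; this decomposition certifies tw(G) ≤ 2. On the other hand G contains the 3-clique {1, 2, 8}. A clique must lie in a single bag of any decomposition, so no decomposition can have width below 2. Therefore the treewidth is 2.

2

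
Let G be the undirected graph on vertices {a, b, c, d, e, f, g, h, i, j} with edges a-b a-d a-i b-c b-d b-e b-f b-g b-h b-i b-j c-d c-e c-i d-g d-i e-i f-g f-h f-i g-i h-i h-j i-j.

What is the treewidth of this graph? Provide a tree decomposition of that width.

The largest bag has 4 vertices, giving width 3; this decomposition certifies tw(G) ≤ 3. Conversely, {b, d, g, i} is a clique of size 4, and the vertices of any clique must share a bag in every tree decomposition; so some bag has ≥ 4 vertices and tw(G) ≥ 3. Combining the bounds, tw(G) = 3.

Treewidth 3.
One such decomposition:
Bags: B1 = {b, f, h, i}  B2 = {b, f, g, i}  B3 = {b, d, g, i}  B4 = {b, c, d, i}  B5 = {b, h, i, j}  B6 = {b, c, e, i}  B7 = {a, b, d, i}
Tree: B1–B2, B2–B3, B3–B4, B1–B5, B4–B6, B3–B7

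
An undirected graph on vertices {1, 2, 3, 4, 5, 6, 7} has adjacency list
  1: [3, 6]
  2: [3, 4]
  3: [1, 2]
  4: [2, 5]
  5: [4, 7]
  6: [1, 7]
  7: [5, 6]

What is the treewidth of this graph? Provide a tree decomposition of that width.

Each bag holds 3 vertices, so the decomposition has width 2, which upper-bounds the treewidth. For the lower bound, G contains the cycle 6–1–3–2–4–5–7–6, so G is not a forest; only forests have treewidth ≤ 1, hence tw(G) ≥ 2. Therefore the treewidth is 2.

Treewidth 2.
Bags: B1 = {1, 3, 6}  B2 = {2, 3, 6}  B3 = {2, 4, 6}  B4 = {4, 5, 6}  B5 = {5, 6, 7}
Tree: B1–B2, B2–B3, B3–B4, B4–B5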